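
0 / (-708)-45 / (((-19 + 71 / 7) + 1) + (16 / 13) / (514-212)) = 618345 / 107909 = 5.73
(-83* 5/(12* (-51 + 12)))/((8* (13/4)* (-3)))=-415/36504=-0.01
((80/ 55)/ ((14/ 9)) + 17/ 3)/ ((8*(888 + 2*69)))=1525/ 1896048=0.00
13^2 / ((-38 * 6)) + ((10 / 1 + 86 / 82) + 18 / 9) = 115051 / 9348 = 12.31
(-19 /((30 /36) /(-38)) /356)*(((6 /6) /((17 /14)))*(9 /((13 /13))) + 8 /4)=34656 /1513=22.91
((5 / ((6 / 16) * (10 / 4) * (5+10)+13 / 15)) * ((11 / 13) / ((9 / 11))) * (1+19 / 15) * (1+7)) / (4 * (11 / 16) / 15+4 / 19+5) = 90956800 / 78112983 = 1.16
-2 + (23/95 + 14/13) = -841/1235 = -0.68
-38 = -38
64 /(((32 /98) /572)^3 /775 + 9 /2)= 34127778910825600 /2399609454667553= 14.22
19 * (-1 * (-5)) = 95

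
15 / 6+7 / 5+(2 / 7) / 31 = 8483 / 2170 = 3.91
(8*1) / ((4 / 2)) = 4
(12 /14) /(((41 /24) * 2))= 72 /287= 0.25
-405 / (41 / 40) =-395.12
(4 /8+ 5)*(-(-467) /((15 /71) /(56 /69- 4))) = -8023994 /207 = -38763.26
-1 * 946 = -946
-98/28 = -7/2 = -3.50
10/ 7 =1.43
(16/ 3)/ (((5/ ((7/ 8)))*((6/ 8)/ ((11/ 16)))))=77/ 90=0.86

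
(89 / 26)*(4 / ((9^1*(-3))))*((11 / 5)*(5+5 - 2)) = -15664 / 1755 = -8.93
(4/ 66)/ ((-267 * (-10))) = 1/ 44055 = 0.00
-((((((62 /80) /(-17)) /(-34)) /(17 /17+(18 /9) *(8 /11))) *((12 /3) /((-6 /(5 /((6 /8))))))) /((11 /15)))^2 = -24025 /2191925124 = -0.00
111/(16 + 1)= 111/17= 6.53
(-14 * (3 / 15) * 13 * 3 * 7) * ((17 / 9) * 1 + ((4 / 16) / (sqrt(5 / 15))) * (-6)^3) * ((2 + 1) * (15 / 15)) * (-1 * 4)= -840612.40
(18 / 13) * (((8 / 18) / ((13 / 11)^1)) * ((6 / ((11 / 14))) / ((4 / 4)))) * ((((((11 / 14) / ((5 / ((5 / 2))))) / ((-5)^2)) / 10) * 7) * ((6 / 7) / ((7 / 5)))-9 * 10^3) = -1058399208 / 29575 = -35786.96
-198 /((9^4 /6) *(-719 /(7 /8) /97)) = 7469 /349434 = 0.02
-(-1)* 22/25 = 22/25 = 0.88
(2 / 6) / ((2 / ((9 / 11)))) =3 / 22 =0.14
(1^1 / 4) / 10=1 / 40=0.02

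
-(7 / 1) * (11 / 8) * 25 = -1925 / 8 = -240.62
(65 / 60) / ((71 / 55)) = 715 / 852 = 0.84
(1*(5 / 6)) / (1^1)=5 / 6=0.83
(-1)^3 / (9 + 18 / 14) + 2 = 137 / 72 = 1.90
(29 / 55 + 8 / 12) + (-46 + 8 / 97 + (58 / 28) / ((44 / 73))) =-37004621 / 896280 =-41.29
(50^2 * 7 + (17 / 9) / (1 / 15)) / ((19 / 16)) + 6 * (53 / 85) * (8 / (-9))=14757.38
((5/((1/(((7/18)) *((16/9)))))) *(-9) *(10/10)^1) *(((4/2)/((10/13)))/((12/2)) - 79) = 65996/27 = 2444.30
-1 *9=-9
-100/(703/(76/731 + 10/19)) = -0.09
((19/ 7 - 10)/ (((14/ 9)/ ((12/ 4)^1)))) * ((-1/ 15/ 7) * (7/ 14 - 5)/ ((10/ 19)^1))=-78489/ 68600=-1.14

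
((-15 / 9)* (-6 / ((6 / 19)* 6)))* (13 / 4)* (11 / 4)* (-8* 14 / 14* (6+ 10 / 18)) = -801515 / 324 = -2473.81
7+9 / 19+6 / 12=303 / 38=7.97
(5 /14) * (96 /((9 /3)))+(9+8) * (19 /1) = 2341 /7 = 334.43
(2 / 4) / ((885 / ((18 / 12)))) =0.00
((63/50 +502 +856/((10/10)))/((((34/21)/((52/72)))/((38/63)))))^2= 281798702233321/2106810000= 133756.11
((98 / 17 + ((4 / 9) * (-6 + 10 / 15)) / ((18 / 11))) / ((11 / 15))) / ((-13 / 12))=-356600 / 65637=-5.43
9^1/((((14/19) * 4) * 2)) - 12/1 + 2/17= -19717/1904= -10.36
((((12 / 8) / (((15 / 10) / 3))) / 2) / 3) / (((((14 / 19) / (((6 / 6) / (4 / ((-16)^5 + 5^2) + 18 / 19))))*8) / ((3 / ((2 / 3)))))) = 486677457 / 1207925888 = 0.40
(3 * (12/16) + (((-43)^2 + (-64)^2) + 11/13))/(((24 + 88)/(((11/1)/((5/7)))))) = 3402311/4160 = 817.86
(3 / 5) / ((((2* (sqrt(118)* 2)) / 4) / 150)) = 45* sqrt(118) / 59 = 8.29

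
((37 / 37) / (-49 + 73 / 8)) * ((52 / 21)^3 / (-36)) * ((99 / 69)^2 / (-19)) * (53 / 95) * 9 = -163948928 / 28493529645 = -0.01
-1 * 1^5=-1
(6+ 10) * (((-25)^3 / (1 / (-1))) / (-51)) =-250000 / 51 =-4901.96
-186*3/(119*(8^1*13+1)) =-0.04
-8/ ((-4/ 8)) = 16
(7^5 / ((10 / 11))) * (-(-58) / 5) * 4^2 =85782928 / 25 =3431317.12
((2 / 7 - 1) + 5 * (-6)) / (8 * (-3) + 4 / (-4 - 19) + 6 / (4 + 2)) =4945 / 3731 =1.33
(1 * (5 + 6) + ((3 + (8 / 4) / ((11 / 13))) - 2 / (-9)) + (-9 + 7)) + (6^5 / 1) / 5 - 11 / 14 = 10873171 / 6930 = 1569.00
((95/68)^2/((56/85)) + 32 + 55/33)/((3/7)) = 85.47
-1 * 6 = -6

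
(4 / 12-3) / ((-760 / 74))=74 / 285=0.26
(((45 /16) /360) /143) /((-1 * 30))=-1 /549120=-0.00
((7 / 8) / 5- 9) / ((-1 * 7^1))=353 / 280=1.26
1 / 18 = 0.06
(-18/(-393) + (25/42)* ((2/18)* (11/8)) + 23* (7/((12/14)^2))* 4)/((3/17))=5904038681/1188432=4967.92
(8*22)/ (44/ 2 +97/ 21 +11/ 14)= 7392/ 1151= 6.42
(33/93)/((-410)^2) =11/5211100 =0.00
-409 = -409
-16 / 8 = -2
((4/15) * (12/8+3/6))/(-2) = -4/15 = -0.27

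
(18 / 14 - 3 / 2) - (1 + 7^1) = -115 / 14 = -8.21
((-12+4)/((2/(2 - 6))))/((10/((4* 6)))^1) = 192/5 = 38.40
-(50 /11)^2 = -2500 /121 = -20.66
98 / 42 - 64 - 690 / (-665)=-24191 / 399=-60.63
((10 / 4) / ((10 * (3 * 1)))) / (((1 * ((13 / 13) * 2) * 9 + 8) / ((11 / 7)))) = 11 / 2184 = 0.01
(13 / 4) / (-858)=-1 / 264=-0.00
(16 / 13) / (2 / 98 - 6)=-784 / 3809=-0.21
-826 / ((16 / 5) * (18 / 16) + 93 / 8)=-4720 / 87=-54.25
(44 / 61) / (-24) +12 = 4381 / 366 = 11.97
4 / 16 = 1 / 4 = 0.25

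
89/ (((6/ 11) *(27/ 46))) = 22517/ 81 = 277.99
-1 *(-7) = 7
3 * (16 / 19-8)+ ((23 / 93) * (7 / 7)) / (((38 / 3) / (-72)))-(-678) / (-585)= -24.04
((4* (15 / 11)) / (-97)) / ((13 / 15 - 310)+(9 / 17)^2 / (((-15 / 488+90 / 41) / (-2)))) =750908700 / 4131519802729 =0.00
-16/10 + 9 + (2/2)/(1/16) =117/5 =23.40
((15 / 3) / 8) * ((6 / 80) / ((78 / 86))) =43 / 832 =0.05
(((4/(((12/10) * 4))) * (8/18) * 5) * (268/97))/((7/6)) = 26800/6111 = 4.39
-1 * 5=-5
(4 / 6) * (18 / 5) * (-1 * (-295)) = 708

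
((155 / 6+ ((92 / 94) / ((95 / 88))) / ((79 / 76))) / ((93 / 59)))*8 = 702035572 / 5179635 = 135.54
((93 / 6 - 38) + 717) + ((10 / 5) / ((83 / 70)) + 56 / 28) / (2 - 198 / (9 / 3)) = 1844439 / 2656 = 694.44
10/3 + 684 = 2062/3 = 687.33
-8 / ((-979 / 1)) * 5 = 40 / 979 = 0.04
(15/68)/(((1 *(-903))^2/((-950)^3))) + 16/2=-1034753542/4620651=-223.94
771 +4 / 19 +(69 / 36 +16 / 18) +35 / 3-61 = 495683 / 684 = 724.68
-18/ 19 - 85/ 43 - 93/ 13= -107038/ 10621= -10.08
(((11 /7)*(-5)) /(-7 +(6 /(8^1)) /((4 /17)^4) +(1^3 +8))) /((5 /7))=-11264 /252611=-0.04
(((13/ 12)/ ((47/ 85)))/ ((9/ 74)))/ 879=40885/ 2230902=0.02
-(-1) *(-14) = -14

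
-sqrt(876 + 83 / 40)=-sqrt(351230) / 20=-29.63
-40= -40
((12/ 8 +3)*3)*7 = 189/ 2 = 94.50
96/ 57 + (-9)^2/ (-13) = -4.55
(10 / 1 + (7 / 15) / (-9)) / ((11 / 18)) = 2686 / 165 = 16.28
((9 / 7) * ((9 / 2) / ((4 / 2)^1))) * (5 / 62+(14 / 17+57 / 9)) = 617895 / 29512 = 20.94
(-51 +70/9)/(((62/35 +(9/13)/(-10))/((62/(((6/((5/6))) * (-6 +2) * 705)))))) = 5486845/70764516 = 0.08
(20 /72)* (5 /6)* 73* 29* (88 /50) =862.48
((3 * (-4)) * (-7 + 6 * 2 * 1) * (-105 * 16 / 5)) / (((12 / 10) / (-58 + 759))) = 11776800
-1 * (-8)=8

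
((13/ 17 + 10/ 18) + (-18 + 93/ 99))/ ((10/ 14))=-185437/ 8415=-22.04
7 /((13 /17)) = 9.15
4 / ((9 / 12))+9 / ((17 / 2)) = 326 / 51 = 6.39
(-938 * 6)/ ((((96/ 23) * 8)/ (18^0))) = -10787/ 64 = -168.55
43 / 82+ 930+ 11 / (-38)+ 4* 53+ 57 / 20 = 1145.08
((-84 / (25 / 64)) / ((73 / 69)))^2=137599451136 / 3330625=41313.40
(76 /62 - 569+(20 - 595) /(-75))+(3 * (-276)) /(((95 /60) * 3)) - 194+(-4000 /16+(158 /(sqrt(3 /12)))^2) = 174363278 /1767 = 98677.58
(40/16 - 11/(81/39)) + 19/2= 181/27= 6.70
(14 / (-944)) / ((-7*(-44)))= -1 / 20768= -0.00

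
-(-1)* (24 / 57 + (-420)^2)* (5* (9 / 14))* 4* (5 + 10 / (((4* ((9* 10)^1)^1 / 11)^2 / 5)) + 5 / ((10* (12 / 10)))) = 4237689365 / 342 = 12390904.58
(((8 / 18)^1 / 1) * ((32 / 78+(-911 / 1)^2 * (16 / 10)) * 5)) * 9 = 1035741728 / 39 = 26557480.21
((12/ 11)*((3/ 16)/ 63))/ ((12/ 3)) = 1/ 1232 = 0.00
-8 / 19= -0.42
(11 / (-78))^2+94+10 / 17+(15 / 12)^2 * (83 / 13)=104.58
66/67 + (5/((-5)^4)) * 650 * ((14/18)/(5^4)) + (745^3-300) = 779176486165319/1884375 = 413493325.99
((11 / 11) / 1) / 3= 1 / 3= 0.33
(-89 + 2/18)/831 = -800/7479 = -0.11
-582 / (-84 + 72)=97 / 2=48.50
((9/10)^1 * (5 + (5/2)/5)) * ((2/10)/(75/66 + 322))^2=11979/6317235125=0.00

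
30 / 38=15 / 19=0.79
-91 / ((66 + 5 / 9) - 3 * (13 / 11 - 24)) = -0.67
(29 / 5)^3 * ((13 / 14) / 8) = 317057 / 14000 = 22.65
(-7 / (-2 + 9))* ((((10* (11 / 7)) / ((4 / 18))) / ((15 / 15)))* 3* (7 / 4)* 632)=-234630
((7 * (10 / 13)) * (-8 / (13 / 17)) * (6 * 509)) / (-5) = 5814816 / 169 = 34407.20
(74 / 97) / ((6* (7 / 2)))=74 / 2037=0.04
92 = 92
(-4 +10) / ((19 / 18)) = 108 / 19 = 5.68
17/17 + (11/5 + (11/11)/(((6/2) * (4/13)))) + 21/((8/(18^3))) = 918797/60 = 15313.28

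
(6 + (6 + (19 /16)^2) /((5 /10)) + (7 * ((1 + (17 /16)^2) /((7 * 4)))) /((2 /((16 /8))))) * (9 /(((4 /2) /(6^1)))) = 576.52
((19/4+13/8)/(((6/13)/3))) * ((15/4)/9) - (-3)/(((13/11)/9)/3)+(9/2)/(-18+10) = 70921/832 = 85.24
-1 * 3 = -3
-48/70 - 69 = -2439/35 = -69.69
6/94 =3/47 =0.06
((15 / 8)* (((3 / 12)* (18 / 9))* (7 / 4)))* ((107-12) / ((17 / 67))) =614.27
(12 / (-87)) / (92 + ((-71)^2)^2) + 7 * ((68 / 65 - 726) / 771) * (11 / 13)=-891304606133426 / 160037882822805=-5.57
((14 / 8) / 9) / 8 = 7 / 288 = 0.02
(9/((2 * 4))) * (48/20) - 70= -673/10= -67.30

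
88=88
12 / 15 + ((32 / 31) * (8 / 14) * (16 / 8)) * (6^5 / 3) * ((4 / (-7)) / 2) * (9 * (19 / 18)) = -63031364 / 7595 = -8299.06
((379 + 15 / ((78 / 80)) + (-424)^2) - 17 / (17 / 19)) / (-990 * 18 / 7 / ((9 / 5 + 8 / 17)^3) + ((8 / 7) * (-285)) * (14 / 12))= -7365986881827 / 24429111785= -301.52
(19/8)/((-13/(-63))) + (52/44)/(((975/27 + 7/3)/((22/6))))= 209109/17992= 11.62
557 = 557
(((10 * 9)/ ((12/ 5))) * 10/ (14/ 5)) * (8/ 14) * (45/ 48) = 28125/ 392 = 71.75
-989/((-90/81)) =8901/10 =890.10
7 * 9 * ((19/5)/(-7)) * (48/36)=-45.60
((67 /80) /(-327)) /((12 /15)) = -67 /20928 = -0.00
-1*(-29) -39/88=2513/88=28.56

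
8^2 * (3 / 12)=16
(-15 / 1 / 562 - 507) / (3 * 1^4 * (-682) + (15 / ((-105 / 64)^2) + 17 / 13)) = 2722687695 / 10949888294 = 0.25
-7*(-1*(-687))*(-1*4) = 19236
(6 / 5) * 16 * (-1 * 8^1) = -768 / 5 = -153.60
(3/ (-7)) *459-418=-614.71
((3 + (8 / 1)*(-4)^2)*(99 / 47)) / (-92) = -12969 / 4324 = -3.00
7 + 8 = 15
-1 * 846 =-846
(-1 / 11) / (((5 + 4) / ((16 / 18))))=-8 / 891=-0.01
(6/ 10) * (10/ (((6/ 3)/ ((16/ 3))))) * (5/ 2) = 40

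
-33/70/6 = -0.08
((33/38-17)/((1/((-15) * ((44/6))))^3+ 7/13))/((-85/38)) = 3460600/258383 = 13.39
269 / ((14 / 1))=269 / 14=19.21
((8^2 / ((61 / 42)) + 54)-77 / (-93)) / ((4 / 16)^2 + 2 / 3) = 135.63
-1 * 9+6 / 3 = -7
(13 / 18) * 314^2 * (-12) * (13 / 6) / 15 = -16662724 / 135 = -123427.59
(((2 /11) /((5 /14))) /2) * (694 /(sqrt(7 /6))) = 1388 * sqrt(42) /55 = 163.55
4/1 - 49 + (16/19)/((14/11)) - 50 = -94.34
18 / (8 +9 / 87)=2.22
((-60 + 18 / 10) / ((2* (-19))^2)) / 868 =-291 / 6266960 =-0.00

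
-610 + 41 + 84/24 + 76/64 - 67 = -10101/16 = -631.31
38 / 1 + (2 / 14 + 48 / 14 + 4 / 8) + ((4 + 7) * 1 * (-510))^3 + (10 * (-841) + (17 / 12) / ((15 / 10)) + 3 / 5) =-55615924150411 / 315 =-176558489366.38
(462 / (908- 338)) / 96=77 / 9120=0.01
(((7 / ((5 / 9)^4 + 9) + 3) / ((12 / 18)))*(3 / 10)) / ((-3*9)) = -74983 / 1193480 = -0.06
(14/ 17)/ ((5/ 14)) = 196/ 85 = 2.31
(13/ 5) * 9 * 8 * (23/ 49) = 21528/ 245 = 87.87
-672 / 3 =-224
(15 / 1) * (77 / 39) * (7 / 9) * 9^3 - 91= 217112 / 13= 16700.92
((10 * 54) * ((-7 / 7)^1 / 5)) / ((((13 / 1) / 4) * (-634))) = 0.05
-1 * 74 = -74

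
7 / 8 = 0.88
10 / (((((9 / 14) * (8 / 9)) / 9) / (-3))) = -945 / 2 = -472.50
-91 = -91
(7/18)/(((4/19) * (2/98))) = 6517/72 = 90.51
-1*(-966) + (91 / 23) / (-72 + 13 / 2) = 2910376 / 3013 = 965.94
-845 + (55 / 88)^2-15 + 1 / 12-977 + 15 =-349733 / 192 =-1821.53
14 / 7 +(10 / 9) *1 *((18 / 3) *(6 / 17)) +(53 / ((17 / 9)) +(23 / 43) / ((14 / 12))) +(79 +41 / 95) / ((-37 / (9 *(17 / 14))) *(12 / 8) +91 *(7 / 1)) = 36923663143 / 1119036730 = 33.00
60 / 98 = 30 / 49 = 0.61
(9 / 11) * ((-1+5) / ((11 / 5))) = 180 / 121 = 1.49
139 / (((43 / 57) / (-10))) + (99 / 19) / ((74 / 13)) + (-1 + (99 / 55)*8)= -552659509 / 302290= -1828.24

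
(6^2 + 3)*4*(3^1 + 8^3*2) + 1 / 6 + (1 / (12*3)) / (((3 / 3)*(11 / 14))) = 15861008 / 99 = 160212.20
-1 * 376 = -376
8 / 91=0.09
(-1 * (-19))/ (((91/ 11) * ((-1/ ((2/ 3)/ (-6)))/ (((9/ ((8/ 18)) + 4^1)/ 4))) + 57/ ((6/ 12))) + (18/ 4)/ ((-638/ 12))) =30943/ 205521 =0.15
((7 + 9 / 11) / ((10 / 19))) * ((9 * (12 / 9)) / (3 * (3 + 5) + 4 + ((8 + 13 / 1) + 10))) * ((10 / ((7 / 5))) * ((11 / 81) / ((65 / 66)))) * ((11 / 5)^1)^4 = 2105258672 / 30200625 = 69.71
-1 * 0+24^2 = 576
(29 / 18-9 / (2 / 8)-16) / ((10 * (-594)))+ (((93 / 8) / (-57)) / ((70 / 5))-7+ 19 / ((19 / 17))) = 284234147 / 28440720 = 9.99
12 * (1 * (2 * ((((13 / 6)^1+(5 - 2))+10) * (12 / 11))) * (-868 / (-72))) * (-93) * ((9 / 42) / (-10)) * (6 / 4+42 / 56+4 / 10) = 13904709 / 550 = 25281.29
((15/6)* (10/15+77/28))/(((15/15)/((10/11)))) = 1025/132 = 7.77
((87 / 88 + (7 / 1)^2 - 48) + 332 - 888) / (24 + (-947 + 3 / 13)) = 633789 / 1055648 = 0.60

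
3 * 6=18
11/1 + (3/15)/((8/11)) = 451/40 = 11.28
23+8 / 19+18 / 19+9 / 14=6653 / 266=25.01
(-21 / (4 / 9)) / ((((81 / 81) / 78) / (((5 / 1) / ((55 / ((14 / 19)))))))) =-51597 / 209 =-246.88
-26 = -26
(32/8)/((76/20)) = 20/19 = 1.05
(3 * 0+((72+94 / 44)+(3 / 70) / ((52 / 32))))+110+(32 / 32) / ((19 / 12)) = 35146031 / 190190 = 184.79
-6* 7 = -42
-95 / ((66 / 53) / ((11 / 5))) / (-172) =1007 / 1032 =0.98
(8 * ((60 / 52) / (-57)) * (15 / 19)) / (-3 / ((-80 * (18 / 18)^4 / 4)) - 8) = 12000 / 736801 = 0.02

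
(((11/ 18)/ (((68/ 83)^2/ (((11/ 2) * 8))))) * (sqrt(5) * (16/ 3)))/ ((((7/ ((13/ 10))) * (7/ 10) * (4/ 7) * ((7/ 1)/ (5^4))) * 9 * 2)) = 6772748125 * sqrt(5)/ 13764492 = 1100.25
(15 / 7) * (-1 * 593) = -8895 / 7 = -1270.71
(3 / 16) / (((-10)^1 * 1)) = -3 / 160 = -0.02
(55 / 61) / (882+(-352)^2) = 55 / 7611946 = 0.00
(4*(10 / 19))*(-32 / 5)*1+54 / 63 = -1678 / 133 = -12.62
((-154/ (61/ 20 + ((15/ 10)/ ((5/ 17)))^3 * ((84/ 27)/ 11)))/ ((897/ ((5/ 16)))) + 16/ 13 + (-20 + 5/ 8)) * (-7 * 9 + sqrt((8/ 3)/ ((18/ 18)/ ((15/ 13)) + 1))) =610115962323/ 533705432 - 29053141063 * sqrt(70)/ 11207814072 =1121.48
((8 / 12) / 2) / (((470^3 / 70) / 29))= 203 / 31146900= 0.00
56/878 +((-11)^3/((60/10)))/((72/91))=-53160023/189648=-280.31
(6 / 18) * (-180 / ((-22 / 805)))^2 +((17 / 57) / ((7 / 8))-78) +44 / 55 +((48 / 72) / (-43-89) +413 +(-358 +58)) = 20943572313011 / 1448370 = 14460098.12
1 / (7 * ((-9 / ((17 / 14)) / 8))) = -68 / 441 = -0.15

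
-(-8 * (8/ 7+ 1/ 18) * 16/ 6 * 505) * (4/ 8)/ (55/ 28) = 976064/ 297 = 3286.41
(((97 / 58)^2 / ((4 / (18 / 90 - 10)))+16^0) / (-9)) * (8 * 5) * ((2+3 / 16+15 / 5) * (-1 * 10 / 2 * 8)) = -163410815 / 30276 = -5397.37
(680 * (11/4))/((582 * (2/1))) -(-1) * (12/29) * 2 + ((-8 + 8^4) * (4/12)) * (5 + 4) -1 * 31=206509657/16878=12235.43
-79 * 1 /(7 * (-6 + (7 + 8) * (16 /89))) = 7031 /2058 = 3.42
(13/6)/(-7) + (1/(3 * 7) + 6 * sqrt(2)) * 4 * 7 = 43/42 + 168 * sqrt(2) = 238.61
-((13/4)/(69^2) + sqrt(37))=-sqrt(37) - 13/19044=-6.08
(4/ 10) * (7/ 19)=14/ 95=0.15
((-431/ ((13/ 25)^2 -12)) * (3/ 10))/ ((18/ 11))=592625/ 87972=6.74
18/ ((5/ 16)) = 288/ 5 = 57.60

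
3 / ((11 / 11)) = 3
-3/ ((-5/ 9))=27/ 5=5.40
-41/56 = -0.73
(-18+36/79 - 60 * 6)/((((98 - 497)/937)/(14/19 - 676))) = -119519840820/199633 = -598697.81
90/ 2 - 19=26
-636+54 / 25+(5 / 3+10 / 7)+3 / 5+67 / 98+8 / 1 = -4567739 / 7350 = -621.46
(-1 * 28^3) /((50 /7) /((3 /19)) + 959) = -460992 /21089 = -21.86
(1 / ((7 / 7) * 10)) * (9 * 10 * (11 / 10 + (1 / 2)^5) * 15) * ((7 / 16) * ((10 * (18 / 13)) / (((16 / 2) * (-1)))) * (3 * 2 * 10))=-23091075 / 3328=-6938.42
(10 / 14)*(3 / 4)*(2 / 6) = 5 / 28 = 0.18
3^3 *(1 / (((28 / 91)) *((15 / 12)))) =351 / 5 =70.20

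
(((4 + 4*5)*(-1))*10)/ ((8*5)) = -6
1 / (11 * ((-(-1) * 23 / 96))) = 96 / 253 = 0.38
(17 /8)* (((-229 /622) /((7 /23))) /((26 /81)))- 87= -86042643 /905632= -95.01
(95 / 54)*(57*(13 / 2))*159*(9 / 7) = 3730935 / 28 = 133247.68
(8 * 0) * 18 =0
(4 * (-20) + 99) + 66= 85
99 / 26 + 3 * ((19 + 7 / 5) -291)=-105039 / 130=-807.99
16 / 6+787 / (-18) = -739 / 18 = -41.06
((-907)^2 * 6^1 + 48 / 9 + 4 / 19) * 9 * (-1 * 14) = -11816543508 / 19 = -621923342.53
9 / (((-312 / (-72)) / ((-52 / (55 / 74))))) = -7992 / 55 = -145.31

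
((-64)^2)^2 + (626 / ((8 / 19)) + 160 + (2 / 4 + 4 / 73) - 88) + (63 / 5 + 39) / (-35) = 857395342739 / 51100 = 16778773.83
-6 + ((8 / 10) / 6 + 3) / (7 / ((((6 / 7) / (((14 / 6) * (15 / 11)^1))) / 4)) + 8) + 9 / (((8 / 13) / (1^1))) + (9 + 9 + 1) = 2043003 / 73880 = 27.65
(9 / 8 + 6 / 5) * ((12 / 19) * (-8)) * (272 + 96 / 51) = -5196096 / 1615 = -3217.40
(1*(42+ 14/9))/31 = 392/279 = 1.41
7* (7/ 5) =49/ 5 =9.80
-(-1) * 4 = 4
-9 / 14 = -0.64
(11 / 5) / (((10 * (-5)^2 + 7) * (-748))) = -1 / 87380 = -0.00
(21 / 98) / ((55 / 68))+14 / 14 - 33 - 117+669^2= 172253722 / 385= 447412.26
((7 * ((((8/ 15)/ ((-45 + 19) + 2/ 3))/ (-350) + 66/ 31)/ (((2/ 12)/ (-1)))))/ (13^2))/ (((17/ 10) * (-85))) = 13167372/ 3595918625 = 0.00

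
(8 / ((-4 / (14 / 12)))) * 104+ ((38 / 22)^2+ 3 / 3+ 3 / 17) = -238.51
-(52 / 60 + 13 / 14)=-377 / 210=-1.80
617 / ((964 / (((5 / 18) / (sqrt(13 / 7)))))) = 3085 * sqrt(91) / 225576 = 0.13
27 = 27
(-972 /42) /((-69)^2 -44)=-162 /33019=-0.00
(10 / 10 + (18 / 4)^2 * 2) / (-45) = -83 / 90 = -0.92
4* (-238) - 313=-1265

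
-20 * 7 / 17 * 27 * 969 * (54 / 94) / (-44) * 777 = 1130033835 / 517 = 2185752.10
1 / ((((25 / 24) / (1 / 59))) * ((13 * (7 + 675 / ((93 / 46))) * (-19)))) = -744 / 3849822275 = -0.00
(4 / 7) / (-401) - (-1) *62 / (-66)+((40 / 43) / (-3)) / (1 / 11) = -17333287 / 3983133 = -4.35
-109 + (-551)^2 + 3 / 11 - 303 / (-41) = 136878348 / 451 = 303499.66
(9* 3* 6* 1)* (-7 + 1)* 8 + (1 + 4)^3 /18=-7769.06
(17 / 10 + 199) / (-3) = -669 / 10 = -66.90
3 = 3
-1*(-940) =940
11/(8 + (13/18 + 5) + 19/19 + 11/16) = 1584/2219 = 0.71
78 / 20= 39 / 10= 3.90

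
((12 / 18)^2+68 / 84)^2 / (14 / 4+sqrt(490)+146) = 0.01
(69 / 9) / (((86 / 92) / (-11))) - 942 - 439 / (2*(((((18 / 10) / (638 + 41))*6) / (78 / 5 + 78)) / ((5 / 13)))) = -21406857 / 43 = -497833.88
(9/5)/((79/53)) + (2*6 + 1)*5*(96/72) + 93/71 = 89.18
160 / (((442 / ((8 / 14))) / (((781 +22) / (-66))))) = -2.52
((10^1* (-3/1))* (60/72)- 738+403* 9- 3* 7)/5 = 2843/5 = 568.60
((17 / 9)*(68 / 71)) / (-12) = -289 / 1917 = -0.15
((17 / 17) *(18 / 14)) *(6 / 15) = 18 / 35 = 0.51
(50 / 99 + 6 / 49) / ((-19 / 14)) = -6088 / 13167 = -0.46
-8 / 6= -4 / 3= -1.33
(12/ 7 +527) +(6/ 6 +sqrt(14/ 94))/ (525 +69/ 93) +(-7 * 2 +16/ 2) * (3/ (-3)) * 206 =31 * sqrt(329)/ 766006 +201329411/ 114086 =1764.72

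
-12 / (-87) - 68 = -1968 / 29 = -67.86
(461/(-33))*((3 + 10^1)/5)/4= -5993/660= -9.08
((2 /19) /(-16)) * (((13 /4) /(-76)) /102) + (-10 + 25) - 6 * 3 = -14139635 /4713216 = -3.00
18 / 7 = 2.57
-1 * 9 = -9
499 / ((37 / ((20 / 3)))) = 9980 / 111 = 89.91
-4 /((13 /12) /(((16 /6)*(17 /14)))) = -1088 /91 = -11.96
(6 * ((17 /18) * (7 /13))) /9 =119 /351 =0.34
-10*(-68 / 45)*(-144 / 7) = -2176 / 7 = -310.86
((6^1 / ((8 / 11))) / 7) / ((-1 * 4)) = -33 / 112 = -0.29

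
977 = 977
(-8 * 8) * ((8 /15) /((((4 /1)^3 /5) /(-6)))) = 16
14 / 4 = 7 / 2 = 3.50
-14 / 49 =-2 / 7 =-0.29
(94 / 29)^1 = 3.24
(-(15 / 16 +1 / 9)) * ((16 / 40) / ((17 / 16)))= -302 / 765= -0.39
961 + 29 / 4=3873 / 4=968.25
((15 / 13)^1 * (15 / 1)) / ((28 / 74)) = 8325 / 182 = 45.74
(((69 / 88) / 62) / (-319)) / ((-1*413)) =69 / 718811632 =0.00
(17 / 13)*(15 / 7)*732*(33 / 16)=1539945 / 364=4230.62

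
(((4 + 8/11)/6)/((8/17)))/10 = 221/1320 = 0.17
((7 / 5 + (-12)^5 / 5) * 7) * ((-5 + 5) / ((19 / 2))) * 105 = 0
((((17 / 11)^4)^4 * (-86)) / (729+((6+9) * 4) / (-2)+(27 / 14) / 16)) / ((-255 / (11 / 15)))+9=1379835147691158458381177 / 147188158891874818549425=9.37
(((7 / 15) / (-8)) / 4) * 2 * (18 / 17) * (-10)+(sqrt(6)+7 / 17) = 49 / 68+sqrt(6) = 3.17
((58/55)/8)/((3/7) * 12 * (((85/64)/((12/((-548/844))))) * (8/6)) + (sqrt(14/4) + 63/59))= -8104671623468/338872374125065 + 7047141472672 * sqrt(14)/338872374125065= 0.05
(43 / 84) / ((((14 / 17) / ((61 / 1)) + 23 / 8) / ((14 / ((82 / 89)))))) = 7937198 / 2947449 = 2.69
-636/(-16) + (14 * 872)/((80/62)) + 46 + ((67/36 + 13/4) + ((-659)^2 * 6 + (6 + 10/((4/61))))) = 470771381/180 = 2615396.56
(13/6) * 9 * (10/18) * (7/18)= 4.21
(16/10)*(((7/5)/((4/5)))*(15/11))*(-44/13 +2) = -756/143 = -5.29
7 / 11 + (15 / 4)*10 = 839 / 22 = 38.14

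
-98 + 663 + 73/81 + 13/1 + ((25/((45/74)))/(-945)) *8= 578.55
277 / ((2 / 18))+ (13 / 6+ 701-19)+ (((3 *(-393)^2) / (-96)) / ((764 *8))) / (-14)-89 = 3088.22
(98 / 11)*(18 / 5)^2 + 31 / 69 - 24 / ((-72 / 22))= 779521 / 6325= 123.24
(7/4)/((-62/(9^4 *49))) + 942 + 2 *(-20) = -2026727/248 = -8172.29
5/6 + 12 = 77/6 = 12.83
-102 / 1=-102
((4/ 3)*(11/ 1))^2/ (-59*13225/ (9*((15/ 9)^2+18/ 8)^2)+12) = -15856324/ 251924553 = -0.06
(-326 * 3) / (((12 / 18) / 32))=-46944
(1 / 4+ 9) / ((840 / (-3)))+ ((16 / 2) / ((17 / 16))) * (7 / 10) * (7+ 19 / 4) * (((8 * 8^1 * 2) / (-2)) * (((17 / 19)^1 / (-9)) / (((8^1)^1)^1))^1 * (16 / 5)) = 150897773 / 957600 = 157.58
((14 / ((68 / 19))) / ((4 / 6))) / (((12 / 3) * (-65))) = -399 / 17680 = -0.02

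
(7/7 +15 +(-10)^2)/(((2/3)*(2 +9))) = 174/11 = 15.82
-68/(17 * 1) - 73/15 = -133/15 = -8.87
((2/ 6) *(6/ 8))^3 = 1/ 64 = 0.02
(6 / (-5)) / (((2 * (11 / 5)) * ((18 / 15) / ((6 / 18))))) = -5 / 66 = -0.08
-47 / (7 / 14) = -94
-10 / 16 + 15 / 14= 25 / 56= 0.45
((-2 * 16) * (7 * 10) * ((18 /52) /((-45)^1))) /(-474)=-112 /3081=-0.04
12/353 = 0.03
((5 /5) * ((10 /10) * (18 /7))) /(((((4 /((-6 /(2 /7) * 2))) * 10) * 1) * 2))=-27 /20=-1.35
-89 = -89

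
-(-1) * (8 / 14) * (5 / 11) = 20 / 77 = 0.26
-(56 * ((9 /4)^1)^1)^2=-15876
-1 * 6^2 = -36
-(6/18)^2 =-1/9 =-0.11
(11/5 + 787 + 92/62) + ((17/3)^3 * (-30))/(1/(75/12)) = -33327.37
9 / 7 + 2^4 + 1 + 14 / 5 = 738 / 35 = 21.09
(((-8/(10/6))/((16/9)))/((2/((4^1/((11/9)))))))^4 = 3486784401/9150625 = 381.04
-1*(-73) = 73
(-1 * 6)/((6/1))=-1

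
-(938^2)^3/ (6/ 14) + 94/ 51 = -81052047760145986402/ 51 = -1589255838434235027.49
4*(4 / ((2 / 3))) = 24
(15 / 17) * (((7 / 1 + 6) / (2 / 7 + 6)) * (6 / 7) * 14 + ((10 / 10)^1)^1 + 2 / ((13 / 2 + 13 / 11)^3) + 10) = 28529955030 / 902613283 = 31.61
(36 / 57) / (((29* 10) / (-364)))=-2184 / 2755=-0.79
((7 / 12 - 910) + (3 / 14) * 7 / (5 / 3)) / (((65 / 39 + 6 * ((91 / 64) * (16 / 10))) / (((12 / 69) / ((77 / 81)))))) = -17661564 / 1627549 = -10.85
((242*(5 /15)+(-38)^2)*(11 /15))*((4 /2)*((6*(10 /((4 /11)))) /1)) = 1106908 /3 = 368969.33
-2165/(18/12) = -4330/3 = -1443.33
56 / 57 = 0.98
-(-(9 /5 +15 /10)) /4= 33 /40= 0.82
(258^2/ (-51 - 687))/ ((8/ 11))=-20339/ 164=-124.02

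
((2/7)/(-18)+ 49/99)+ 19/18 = 709/462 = 1.53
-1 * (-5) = 5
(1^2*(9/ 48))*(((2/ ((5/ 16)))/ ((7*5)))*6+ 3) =2151/ 2800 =0.77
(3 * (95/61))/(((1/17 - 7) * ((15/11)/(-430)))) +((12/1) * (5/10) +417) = 2286272/3599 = 635.25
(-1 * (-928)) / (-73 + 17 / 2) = -1856 / 129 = -14.39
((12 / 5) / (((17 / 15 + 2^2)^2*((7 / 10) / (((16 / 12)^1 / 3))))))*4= 9600 / 41503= 0.23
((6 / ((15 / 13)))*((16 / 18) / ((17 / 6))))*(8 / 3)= 3328 / 765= 4.35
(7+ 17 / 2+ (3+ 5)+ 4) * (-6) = -165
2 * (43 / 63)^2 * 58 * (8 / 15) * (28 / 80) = 428968 / 42525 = 10.09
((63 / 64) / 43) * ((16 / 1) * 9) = 567 / 172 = 3.30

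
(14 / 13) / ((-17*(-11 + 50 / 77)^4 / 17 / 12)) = -5905710888 / 5245376157853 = -0.00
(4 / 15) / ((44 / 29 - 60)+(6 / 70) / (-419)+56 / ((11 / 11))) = -340228 / 3167901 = -0.11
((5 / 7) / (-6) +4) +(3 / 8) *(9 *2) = 893 / 84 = 10.63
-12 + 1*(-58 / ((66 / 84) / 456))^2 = 137101352532 / 121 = 1133069029.19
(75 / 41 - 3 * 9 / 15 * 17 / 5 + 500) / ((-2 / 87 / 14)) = -309434118 / 1025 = -301886.94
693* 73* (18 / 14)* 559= 36359037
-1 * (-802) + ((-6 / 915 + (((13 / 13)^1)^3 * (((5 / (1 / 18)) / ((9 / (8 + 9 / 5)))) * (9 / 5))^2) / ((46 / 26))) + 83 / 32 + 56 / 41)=846453246049 / 46018400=18393.80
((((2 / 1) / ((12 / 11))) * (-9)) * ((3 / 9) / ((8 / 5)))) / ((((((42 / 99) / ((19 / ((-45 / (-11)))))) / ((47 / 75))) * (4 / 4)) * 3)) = -1188583 / 151200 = -7.86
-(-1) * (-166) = -166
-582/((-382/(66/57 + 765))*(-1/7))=-29652609/3629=-8171.01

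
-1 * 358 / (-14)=179 / 7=25.57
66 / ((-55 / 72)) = -432 / 5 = -86.40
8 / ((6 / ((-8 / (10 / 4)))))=-4.27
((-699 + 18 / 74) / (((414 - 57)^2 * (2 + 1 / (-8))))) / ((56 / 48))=-137888 / 55015485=-0.00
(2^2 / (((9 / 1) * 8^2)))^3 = 1 / 2985984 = 0.00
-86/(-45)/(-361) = -86/16245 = -0.01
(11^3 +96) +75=1502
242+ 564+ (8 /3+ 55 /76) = 184541 /228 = 809.39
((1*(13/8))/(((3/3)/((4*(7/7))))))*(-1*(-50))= 325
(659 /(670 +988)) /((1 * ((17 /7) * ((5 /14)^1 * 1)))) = 32291 /70465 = 0.46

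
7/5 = 1.40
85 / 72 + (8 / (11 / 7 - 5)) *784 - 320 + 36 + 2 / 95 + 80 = -13899781 / 6840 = -2032.13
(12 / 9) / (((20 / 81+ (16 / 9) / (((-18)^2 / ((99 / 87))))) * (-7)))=-2349 / 3122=-0.75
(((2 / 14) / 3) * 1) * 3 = 0.14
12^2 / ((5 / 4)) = 576 / 5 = 115.20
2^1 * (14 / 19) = 28 / 19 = 1.47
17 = 17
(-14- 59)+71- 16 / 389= -794 / 389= -2.04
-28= -28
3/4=0.75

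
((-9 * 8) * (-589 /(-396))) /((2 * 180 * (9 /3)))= -589 /5940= -0.10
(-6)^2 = 36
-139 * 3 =-417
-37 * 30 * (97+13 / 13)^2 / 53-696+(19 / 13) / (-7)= -973457855 / 4823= -201836.59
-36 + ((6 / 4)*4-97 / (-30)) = -803 / 30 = -26.77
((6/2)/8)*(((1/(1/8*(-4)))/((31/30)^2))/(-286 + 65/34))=22950/9282299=0.00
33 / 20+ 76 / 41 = 2873 / 820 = 3.50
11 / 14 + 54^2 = 40835 / 14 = 2916.79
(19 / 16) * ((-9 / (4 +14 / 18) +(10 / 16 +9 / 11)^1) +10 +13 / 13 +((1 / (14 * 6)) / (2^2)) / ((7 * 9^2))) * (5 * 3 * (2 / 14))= 90395964745 / 3364187904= 26.87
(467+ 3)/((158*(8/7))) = 1645/632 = 2.60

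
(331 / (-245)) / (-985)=331 / 241325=0.00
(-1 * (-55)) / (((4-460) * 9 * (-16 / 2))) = 55 / 32832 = 0.00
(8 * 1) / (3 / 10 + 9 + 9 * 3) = 80 / 363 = 0.22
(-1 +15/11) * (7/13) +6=6.20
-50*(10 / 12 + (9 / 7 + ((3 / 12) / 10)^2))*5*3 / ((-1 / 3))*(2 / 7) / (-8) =-1068315 / 6272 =-170.33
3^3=27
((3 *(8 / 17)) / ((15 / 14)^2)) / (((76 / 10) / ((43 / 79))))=33712 / 382755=0.09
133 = 133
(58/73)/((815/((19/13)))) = 1102/773435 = 0.00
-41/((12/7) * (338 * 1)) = -287/4056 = -0.07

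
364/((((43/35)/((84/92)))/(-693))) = -185405220/989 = -187467.36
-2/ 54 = -1/ 27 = -0.04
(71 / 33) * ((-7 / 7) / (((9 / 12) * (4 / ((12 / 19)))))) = -284 / 627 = -0.45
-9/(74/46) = -207/37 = -5.59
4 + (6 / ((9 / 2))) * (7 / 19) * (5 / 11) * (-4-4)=1388 / 627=2.21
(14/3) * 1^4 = 14/3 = 4.67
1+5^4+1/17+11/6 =64045/102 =627.89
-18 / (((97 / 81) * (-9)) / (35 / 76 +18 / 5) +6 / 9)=124983 / 13801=9.06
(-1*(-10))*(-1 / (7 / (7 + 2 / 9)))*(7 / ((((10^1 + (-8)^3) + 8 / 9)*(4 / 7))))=455 / 1804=0.25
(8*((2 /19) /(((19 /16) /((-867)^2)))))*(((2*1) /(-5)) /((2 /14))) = -2694053376 /1805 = -1492550.35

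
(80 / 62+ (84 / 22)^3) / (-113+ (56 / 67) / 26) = -2046822128 / 4059876095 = -0.50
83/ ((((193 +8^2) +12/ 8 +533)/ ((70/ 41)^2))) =813400/ 2661023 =0.31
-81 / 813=-27 / 271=-0.10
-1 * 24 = -24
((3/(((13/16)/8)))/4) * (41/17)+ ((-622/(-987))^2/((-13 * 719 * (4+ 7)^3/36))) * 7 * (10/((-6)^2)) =524201484439288/29433064684023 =17.81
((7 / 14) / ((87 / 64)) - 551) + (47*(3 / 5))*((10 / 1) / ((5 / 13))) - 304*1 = -52823 / 435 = -121.43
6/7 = 0.86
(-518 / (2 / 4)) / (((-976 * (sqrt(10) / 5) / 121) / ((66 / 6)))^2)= -2294171495 / 476288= -4816.77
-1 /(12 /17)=-17 /12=-1.42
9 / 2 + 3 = 15 / 2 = 7.50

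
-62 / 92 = -31 / 46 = -0.67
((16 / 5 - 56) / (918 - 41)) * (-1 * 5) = 264 / 877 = 0.30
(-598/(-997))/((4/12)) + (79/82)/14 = 2138275/1144556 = 1.87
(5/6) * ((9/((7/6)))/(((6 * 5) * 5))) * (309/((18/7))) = 103/20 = 5.15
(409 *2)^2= 669124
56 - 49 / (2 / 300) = -7294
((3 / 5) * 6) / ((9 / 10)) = 4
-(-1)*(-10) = -10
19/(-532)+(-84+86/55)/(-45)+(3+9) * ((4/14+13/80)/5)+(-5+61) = 145708/2475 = 58.87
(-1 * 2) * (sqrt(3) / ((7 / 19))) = -38 * sqrt(3) / 7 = -9.40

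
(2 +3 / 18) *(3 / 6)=13 / 12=1.08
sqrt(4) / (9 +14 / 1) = 2 / 23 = 0.09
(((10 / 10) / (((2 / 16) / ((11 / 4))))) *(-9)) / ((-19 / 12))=2376 / 19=125.05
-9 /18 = -1 /2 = -0.50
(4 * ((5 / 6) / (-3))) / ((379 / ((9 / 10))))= -1 / 379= -0.00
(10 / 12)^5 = 3125 / 7776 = 0.40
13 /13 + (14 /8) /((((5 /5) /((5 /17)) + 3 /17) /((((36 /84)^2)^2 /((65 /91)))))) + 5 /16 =79581 /59584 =1.34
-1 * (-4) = 4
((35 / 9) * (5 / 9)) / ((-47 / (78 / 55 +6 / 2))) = -105 / 517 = -0.20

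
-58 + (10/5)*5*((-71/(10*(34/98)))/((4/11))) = -42213/68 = -620.78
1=1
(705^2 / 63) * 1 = 55225 / 7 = 7889.29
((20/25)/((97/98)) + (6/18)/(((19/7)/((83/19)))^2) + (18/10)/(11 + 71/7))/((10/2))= 49301412881/140316620700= 0.35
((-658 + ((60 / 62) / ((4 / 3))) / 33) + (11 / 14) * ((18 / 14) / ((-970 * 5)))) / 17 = -106643332409 / 2755314100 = -38.70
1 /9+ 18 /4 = 83 /18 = 4.61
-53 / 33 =-1.61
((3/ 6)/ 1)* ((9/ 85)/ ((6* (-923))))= -3/ 313820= -0.00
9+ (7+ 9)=25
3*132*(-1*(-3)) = 1188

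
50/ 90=5/ 9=0.56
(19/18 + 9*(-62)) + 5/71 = -711685/1278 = -556.87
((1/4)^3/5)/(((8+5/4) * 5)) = 0.00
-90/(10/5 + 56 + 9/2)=-1.44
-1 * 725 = -725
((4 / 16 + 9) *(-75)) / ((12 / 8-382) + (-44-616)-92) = 185 / 302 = 0.61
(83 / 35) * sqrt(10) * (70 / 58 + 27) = 67894 * sqrt(10) / 1015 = 211.53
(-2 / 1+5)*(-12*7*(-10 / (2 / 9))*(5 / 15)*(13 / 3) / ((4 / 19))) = 77805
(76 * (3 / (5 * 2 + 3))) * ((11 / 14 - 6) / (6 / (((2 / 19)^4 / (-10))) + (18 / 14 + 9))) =0.00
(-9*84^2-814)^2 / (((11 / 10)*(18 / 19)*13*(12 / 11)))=279912027.62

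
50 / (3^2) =50 / 9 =5.56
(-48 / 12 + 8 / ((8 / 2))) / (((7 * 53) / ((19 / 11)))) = -38 / 4081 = -0.01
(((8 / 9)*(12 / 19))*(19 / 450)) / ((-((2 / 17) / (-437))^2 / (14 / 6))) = -1545321148 / 2025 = -763121.55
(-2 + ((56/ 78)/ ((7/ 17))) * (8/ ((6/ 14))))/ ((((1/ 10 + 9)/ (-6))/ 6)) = -142960/ 1183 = -120.85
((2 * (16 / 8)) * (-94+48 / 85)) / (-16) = 3971 / 170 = 23.36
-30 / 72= -0.42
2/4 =0.50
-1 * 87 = -87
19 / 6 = 3.17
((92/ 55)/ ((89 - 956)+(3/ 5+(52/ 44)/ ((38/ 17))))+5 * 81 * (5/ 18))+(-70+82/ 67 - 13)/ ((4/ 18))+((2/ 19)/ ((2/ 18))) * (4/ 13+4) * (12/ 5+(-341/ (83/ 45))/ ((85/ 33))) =-113802053702831018/ 211284871148845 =-538.62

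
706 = 706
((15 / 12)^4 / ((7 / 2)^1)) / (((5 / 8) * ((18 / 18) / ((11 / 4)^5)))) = 20131375 / 114688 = 175.53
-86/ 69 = -1.25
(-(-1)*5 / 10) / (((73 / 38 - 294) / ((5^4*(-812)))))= 868.77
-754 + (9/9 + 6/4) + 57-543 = -2475/2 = -1237.50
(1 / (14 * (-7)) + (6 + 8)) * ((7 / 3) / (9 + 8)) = 457 / 238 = 1.92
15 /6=5 /2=2.50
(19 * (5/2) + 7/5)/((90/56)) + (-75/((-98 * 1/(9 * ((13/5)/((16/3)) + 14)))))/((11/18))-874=-440009357/646800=-680.29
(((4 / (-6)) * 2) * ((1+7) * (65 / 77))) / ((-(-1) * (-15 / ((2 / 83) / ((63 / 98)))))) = 1664 / 73953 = 0.02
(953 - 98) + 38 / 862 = 368524 / 431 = 855.04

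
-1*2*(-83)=166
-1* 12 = -12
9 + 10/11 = 109/11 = 9.91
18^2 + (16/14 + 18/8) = 9167/28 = 327.39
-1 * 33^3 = -35937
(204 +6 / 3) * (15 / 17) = 3090 / 17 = 181.76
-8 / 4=-2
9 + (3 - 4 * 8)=-20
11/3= 3.67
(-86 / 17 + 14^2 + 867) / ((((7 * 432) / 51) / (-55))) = -329725 / 336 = -981.32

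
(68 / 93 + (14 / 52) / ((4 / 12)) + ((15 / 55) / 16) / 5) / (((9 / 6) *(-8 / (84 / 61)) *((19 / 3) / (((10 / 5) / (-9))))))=11486069 / 1849624920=0.01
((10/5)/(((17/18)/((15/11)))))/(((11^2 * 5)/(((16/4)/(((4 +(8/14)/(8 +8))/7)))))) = 84672/2556851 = 0.03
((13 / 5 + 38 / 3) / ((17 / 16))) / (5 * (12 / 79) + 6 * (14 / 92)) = 6657488 / 774945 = 8.59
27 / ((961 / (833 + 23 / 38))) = 855279 / 36518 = 23.42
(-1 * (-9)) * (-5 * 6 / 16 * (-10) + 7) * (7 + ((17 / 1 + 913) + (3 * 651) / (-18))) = 192004.88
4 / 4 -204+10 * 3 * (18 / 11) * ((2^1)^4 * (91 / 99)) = 62797 / 121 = 518.98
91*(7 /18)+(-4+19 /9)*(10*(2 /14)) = 1373 /42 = 32.69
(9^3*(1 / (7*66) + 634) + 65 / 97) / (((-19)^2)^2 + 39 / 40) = 138083360980 / 38934993251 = 3.55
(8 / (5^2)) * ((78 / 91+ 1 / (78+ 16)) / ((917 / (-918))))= -0.28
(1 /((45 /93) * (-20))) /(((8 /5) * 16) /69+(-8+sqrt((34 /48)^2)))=1426 /95505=0.01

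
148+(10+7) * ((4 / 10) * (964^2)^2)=29362095891684 / 5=5872419178336.80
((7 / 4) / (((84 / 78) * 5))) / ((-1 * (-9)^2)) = -0.00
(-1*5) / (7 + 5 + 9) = -5 / 21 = -0.24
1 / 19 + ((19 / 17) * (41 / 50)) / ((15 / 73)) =1093223 / 242250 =4.51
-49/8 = -6.12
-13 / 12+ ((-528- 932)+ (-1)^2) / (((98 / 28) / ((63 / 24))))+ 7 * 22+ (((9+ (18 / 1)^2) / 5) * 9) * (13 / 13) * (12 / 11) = -47428 / 165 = -287.44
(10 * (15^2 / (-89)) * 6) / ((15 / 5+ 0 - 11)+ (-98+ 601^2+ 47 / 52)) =-702000 / 1671151843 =-0.00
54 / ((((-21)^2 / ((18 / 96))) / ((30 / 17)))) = 135 / 3332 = 0.04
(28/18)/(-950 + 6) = -7/4248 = -0.00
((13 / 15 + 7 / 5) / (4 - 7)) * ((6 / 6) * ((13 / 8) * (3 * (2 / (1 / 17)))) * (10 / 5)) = -3757 / 15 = -250.47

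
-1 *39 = -39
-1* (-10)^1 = 10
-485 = -485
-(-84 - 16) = 100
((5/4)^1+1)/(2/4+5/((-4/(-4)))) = 9/22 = 0.41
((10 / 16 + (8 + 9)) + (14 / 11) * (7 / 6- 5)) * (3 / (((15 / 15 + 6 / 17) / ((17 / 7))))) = 972485 / 14168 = 68.64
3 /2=1.50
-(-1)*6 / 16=3 / 8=0.38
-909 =-909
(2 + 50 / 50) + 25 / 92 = 301 / 92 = 3.27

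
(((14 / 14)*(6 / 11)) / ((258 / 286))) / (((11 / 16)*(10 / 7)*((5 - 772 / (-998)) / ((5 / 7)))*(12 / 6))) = 51896 / 1362713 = 0.04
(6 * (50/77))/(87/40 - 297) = -4000/302687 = -0.01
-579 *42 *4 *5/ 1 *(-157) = 76358520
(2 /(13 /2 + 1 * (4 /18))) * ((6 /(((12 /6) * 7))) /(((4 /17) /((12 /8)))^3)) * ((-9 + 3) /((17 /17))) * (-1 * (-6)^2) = 96702579 /13552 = 7135.67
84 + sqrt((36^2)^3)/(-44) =-10740/11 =-976.36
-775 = -775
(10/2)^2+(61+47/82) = 7099/82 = 86.57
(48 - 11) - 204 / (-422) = 7909 / 211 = 37.48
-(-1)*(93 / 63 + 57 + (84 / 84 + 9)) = 1438 / 21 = 68.48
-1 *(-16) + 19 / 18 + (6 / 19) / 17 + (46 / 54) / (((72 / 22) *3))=16163297 / 941868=17.16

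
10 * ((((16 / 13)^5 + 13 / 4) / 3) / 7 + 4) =668877805 / 15594306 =42.89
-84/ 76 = -21/ 19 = -1.11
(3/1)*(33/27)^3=1331/243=5.48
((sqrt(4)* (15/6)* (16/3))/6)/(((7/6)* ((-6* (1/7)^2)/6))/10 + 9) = 5600/11337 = 0.49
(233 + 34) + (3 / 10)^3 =267027 / 1000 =267.03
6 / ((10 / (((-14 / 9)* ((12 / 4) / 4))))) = -7 / 10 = -0.70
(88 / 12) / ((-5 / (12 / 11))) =-8 / 5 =-1.60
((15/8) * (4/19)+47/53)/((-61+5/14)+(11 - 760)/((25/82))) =-0.00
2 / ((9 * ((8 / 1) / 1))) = 1 / 36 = 0.03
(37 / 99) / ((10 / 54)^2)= 2997 / 275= 10.90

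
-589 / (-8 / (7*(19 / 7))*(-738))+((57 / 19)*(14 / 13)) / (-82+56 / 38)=-12627799 / 6523920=-1.94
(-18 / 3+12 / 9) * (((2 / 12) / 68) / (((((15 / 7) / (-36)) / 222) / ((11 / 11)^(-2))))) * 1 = 3626 / 85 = 42.66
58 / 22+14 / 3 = 241 / 33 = 7.30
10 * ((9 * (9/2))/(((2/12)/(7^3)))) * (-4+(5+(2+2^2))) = 5834430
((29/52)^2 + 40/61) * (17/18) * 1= 2710837/2968992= 0.91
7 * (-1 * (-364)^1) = 2548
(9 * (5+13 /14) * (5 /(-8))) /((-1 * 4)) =3735 /448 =8.34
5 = 5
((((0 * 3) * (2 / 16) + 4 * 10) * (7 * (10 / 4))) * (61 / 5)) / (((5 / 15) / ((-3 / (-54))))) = 4270 / 3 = 1423.33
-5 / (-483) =5 / 483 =0.01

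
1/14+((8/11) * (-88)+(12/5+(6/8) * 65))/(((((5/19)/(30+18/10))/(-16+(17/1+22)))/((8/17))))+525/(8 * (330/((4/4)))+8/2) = -660988942471/39329500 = -16806.44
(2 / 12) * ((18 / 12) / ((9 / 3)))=1 / 12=0.08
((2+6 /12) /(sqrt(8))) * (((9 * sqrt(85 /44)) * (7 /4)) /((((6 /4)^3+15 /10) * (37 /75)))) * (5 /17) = 2.37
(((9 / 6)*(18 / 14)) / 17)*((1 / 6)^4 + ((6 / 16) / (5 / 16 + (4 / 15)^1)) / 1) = 116779 / 1587936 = 0.07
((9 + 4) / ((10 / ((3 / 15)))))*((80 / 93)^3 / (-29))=-133120 / 23326353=-0.01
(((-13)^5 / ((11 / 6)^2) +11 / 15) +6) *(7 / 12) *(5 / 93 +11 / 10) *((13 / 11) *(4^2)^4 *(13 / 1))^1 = -74853986929.47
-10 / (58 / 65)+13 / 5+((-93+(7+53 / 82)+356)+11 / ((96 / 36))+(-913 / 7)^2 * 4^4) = 10149622940109 / 2330440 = 4355238.90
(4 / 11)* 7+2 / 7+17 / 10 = 3489 / 770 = 4.53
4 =4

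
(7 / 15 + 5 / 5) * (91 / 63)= 286 / 135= 2.12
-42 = -42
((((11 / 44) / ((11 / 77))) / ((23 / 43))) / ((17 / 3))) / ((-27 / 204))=-301 / 69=-4.36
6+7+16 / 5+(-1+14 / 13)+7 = 1513 / 65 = 23.28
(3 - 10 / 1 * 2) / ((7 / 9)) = -153 / 7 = -21.86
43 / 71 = 0.61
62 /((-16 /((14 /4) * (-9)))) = 1953 /16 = 122.06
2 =2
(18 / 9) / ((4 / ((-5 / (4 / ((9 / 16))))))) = -45 / 128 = -0.35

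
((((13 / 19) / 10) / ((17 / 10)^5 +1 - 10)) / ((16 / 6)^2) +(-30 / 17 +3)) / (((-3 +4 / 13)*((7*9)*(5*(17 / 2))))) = -276978299 / 1613910052650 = -0.00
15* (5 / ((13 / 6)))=450 / 13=34.62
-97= -97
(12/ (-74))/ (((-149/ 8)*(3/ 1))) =16/ 5513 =0.00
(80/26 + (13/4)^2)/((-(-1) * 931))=2837/193648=0.01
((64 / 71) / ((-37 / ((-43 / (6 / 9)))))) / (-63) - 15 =-828881 / 55167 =-15.02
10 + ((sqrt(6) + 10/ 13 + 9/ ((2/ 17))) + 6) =sqrt(6) + 2425/ 26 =95.72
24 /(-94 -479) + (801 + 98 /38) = 2916036 /3629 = 803.54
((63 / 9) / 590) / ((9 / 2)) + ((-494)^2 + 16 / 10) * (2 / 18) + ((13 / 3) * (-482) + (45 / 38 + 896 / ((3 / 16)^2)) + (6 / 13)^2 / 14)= 6028996425931 / 119352870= 50514.05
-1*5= -5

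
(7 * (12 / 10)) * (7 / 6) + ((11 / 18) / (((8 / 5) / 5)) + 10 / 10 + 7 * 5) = 34351 / 720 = 47.71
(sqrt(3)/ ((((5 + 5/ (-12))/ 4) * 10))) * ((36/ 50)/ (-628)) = -108 * sqrt(3)/ 1079375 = -0.00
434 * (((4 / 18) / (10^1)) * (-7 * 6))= -6076 / 15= -405.07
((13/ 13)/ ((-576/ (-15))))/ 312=0.00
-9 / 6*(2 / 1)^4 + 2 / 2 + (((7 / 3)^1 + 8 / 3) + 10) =-8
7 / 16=0.44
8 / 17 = 0.47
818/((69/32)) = 26176/69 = 379.36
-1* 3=-3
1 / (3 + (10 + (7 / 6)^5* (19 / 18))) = 139968 / 2138917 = 0.07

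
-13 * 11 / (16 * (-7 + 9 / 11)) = 1573 / 1088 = 1.45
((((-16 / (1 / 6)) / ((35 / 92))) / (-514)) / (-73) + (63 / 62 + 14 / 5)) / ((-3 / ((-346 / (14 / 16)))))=214639091816 / 427469385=502.12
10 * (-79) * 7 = -5530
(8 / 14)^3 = 64 / 343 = 0.19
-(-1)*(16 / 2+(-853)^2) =727617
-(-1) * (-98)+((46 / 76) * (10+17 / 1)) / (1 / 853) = 13841.82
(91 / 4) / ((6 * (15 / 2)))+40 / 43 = 11113 / 7740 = 1.44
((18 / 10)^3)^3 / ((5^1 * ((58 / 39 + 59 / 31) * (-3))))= -156130457067 / 40029296875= -3.90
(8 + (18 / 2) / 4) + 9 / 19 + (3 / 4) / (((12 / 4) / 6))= 929 / 76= 12.22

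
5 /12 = 0.42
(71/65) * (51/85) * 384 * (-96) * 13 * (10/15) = -5234688/25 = -209387.52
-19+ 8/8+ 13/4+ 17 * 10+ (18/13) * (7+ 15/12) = 8667/52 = 166.67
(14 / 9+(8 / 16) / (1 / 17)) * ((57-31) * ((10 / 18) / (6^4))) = 11765 / 104976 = 0.11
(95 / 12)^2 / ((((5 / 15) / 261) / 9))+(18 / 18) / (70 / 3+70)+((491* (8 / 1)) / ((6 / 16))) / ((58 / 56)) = 22010449717 / 48720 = 451774.42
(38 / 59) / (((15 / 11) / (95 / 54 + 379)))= 4297249 / 23895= 179.84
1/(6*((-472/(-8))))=0.00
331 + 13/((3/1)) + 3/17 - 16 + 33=17978/51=352.51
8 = 8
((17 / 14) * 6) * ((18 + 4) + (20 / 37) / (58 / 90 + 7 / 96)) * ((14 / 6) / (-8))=-7392127 / 152884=-48.35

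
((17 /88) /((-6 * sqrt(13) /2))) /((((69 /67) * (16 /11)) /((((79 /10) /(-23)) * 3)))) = 89981 * sqrt(13) /26407680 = 0.01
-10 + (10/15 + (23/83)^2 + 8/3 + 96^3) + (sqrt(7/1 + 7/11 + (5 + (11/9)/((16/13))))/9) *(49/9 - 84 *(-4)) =884869.47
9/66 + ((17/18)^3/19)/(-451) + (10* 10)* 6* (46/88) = 15680601379/49974408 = 313.77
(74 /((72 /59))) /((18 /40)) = 134.75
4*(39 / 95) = 1.64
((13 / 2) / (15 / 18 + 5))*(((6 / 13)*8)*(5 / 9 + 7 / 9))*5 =192 / 7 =27.43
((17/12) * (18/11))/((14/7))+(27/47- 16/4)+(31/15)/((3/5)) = 1.18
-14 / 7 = -2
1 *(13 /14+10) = 153 /14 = 10.93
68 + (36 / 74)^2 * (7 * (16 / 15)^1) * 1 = 477556 / 6845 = 69.77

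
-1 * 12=-12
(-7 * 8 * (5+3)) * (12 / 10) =-2688 / 5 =-537.60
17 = 17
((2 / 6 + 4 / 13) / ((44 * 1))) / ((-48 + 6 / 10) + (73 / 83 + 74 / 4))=-10375 / 19954506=-0.00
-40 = -40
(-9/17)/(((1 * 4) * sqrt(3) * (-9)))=sqrt(3)/204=0.01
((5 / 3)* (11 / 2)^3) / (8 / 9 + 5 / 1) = 19965 / 424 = 47.09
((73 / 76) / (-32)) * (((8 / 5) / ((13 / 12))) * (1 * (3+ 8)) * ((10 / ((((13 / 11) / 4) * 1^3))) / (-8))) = 26499 / 12844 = 2.06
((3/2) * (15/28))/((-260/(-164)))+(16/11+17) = 151843/8008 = 18.96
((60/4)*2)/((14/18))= 270/7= 38.57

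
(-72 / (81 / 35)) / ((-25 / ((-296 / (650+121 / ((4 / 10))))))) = -33152 / 85725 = -0.39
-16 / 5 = -3.20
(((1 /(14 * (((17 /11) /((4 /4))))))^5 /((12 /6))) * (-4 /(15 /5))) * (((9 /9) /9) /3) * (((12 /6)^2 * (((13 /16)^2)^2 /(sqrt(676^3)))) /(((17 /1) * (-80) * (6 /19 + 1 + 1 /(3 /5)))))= 0.00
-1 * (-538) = 538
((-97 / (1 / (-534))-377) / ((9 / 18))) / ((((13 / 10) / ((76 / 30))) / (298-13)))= 742519240 / 13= 57116864.62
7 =7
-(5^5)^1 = -3125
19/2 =9.50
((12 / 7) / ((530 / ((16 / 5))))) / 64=3 / 18550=0.00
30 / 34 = 15 / 17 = 0.88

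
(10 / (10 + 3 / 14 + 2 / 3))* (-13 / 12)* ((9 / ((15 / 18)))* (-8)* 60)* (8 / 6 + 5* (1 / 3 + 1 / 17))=132088320 / 7769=17001.97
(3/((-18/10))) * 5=-25/3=-8.33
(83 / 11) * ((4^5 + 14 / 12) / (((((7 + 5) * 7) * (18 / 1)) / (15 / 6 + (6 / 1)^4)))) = 189407743 / 28512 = 6643.09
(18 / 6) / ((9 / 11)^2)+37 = 1120 / 27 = 41.48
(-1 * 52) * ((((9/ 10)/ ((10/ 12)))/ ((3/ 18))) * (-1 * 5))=8424/ 5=1684.80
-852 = -852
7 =7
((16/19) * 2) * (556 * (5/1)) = 88960/19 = 4682.11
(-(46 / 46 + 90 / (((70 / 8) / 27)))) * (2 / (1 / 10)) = -39020 / 7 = -5574.29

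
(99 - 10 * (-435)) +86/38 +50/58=2453121/551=4452.13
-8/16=-0.50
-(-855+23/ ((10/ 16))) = 4091/ 5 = 818.20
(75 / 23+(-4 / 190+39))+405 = 977219 / 2185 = 447.24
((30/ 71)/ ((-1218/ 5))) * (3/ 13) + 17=3185198/ 187369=17.00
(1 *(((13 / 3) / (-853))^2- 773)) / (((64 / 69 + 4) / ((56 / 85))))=-1629956157368 / 15770925075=-103.35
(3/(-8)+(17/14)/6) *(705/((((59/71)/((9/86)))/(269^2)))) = -315116597385/284144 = -1109003.17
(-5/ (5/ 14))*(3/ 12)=-3.50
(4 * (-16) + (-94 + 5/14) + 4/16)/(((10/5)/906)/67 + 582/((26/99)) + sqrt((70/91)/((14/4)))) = -380102399274591513/5351806591202629228 + 52775506768491 * sqrt(455)/74925292276836809192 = -0.07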